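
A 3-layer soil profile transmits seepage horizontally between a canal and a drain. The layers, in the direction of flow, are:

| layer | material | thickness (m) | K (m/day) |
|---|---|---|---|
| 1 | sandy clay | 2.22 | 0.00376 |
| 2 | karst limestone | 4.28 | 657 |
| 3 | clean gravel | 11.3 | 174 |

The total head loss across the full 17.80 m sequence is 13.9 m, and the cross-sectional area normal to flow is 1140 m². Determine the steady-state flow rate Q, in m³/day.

26.8

Flow is perpendicular to layering, so the layers act in series and the equivalent K is the thickness-weighted harmonic mean.
Total thickness L = 2.22 + 4.28 + 11.3 = 17.80 m.
Σ(b_i/K_i) = 2.22/0.00376 + 4.28/657 + 11.3/174 = 590.5 d.
K_eq = L / Σ(b_i/K_i) = 17.80 / 590.5 = 0.03014 m/day.
Q = K_eq · A · (Δh/L) = 0.03014 × 1140 × (13.9/17.80) = 26.84 m³/day.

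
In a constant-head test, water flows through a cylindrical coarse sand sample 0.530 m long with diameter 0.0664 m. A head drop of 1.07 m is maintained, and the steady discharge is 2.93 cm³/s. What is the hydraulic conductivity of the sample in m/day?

36.2

Cross-sectional area A = π·(d/2)² = π × (0.0664/2)² = 0.003463 m².
Convert discharge: 2.93 cm³/s = 2.930e-06 m³/s.
Darcy's law rearranged: K = Q·L / (A·Δh) = 2.930e-06 × 0.530 / (0.003463 × 1.07) = 0.0004191 m/s = 36.21 m/day.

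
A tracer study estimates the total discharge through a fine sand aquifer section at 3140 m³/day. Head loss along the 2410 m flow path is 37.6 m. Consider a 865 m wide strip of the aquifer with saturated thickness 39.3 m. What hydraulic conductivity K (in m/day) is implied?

Cross-sectional area A = 865 × 39.3 = 33994 m².
Hydraulic gradient i = Δh / L = 37.6 / 2410 = 0.01560.
From Q = K·A·i, K = Q / (A·i) = 3140 / (33994 × 0.01560) = 5.920 m/day.

5.92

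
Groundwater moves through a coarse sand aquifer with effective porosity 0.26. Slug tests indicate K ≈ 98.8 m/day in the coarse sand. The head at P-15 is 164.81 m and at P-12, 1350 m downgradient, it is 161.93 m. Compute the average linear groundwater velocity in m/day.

Hydraulic gradient i = (164.81 − 161.93) / 1350 = 2.88 / 1350 = 0.002133.
Darcy flux q = K · i = 98.80 × 0.002133 = 0.2108 m/day.
Seepage velocity v = q / n_e = 0.2108 / 0.26 = 0.8107 m/day.

0.811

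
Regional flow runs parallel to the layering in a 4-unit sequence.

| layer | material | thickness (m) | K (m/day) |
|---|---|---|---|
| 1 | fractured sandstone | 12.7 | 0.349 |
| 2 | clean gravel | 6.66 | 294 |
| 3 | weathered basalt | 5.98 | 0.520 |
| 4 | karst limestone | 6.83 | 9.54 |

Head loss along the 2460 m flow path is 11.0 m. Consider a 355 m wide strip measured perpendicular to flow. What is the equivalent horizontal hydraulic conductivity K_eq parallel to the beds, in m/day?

63.1

Flow is parallel to layering, so each bed carries its own Darcy discharge and the transmissivities add.
Σ(K_i·b_i) = 0.349×12.7 + 294×6.66 + 0.520×5.98 + 9.54×6.83 = 2031 m²/day.
Total thickness b = 32.17 m, so K_eq = Σ(K_i·b_i)/b = 63.13 m/day.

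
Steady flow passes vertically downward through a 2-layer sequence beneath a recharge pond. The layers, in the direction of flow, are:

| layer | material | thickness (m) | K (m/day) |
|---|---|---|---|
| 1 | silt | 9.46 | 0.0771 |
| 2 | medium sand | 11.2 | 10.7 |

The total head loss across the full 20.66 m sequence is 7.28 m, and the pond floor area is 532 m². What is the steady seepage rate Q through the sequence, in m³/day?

31.3

Flow is perpendicular to layering, so the layers act in series and the equivalent K is the thickness-weighted harmonic mean.
Total thickness L = 9.46 + 11.2 = 20.66 m.
Σ(b_i/K_i) = 9.46/0.0771 + 11.2/10.7 = 123.7 d.
K_eq = L / Σ(b_i/K_i) = 20.66 / 123.7 = 0.1670 m/day.
Q = K_eq · A · (Δh/L) = 0.1670 × 532 × (7.28/20.66) = 31.30 m³/day.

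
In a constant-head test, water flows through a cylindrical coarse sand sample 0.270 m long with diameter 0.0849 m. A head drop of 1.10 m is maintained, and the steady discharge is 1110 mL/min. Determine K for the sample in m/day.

69.3

Cross-sectional area A = π·(d/2)² = π × (0.0849/2)² = 0.005661 m².
Convert discharge: 1110 mL/min = 1.850e-05 m³/s.
Darcy's law rearranged: K = Q·L / (A·Δh) = 1.850e-05 × 0.270 / (0.005661 × 1.10) = 0.0008021 m/s = 69.30 m/day.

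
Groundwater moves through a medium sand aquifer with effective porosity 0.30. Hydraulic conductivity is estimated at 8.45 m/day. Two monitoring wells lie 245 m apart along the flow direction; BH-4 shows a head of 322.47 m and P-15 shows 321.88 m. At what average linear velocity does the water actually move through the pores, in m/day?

0.0678

Hydraulic gradient i = (322.47 − 321.88) / 245 = 0.59 / 245 = 0.002408.
Darcy flux q = K · i = 8.450 × 0.002408 = 0.02035 m/day.
Seepage velocity v = q / n_e = 0.02035 / 0.30 = 0.06783 m/day.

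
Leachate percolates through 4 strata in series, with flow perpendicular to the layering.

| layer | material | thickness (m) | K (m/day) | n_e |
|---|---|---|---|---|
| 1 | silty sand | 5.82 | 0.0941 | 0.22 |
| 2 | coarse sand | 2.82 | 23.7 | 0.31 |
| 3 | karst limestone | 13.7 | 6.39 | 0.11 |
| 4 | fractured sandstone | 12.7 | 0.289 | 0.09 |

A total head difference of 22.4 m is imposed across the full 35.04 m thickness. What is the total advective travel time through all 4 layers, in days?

With flow normal to the layers, continuity requires the same specific discharge q through every layer.
Σ(b_i/K_i) = 5.82/0.0941 + 2.82/23.7 + 13.7/6.39 + 12.7/0.289 = 108.1 d.
q = Δh / Σ(b_i/K_i) = 22.4 / 108.1 = 0.2073 m/day.
In each layer the seepage velocity is v_i = q/n_i, so the layer transit time is t_i = b_i·n_i / q:
  layer 1 (silty sand): t_1 = 5.82 × 0.22 / 0.2073 = 6.177 d
  layer 2 (coarse sand): t_2 = 2.82 × 0.31 / 0.2073 = 4.217 d
  layer 3 (karst limestone): t_3 = 13.7 × 0.11 / 0.2073 = 7.270 d
  layer 4 (fractured sandstone): t_4 = 12.7 × 0.09 / 0.2073 = 5.514 d
Total t = Σ t_i = 23.18 days.

23.2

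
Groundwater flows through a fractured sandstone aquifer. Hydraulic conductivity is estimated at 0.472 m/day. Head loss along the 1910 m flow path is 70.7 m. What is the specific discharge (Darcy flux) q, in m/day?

0.0175

Hydraulic gradient i = Δh / L = 70.7 / 1910 = 0.03702.
Specific discharge q = K · i = 0.4720 × 0.03702 = 0.01747 m/day.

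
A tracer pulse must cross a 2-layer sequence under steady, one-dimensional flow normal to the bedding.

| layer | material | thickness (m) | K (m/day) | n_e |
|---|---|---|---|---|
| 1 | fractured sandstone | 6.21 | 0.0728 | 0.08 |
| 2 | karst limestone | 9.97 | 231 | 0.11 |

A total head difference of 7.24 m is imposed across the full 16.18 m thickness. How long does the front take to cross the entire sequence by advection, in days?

With flow normal to the layers, continuity requires the same specific discharge q through every layer.
Σ(b_i/K_i) = 6.21/0.0728 + 9.97/231 = 85.35 d.
q = Δh / Σ(b_i/K_i) = 7.24 / 85.35 = 0.08483 m/day.
In each layer the seepage velocity is v_i = q/n_i, so the layer transit time is t_i = b_i·n_i / q:
  layer 1 (fractured sandstone): t_1 = 6.21 × 0.08 / 0.08483 = 5.856 d
  layer 2 (karst limestone): t_2 = 9.97 × 0.11 / 0.08483 = 12.93 d
Total t = Σ t_i = 18.78 days.

18.8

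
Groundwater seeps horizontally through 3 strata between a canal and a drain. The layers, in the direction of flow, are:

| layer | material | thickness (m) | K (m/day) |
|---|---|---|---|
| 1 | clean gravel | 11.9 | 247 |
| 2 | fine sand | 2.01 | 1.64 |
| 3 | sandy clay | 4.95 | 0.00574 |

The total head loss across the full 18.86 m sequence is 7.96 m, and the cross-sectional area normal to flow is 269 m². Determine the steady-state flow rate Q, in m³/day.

Flow is perpendicular to layering, so the layers act in series and the equivalent K is the thickness-weighted harmonic mean.
Total thickness L = 11.9 + 2.01 + 4.95 = 18.86 m.
Σ(b_i/K_i) = 11.9/247 + 2.01/1.64 + 4.95/0.00574 = 863.6 d.
K_eq = L / Σ(b_i/K_i) = 18.86 / 863.6 = 0.02184 m/day.
Q = K_eq · A · (Δh/L) = 0.02184 × 269 × (7.96/18.86) = 2.479 m³/day.

2.48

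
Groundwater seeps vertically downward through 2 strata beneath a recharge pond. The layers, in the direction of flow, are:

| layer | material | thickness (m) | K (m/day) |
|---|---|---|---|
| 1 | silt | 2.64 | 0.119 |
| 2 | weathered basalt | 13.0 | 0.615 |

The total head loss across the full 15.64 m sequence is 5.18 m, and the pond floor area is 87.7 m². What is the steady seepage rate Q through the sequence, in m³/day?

10.5

Flow is perpendicular to layering, so the layers act in series and the equivalent K is the thickness-weighted harmonic mean.
Total thickness L = 2.64 + 13.0 = 15.64 m.
Σ(b_i/K_i) = 2.64/0.119 + 13.0/0.615 = 43.32 d.
K_eq = L / Σ(b_i/K_i) = 15.64 / 43.32 = 0.3610 m/day.
Q = K_eq · A · (Δh/L) = 0.3610 × 87.7 × (5.18/15.64) = 10.49 m³/day.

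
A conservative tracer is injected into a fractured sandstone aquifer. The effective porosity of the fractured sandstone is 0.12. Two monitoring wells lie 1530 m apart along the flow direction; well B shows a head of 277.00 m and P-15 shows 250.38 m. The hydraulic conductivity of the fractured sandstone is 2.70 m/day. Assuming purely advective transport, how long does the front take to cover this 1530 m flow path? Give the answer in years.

Hydraulic gradient i = (277.00 − 250.38) / 1530 = 26.62 / 1530 = 0.01740.
Darcy flux q = K · i = 2.700 × 0.01740 = 0.04698 m/day.
Seepage velocity v = q / n_e = 0.04698 / 0.12 = 0.3915 m/day.
Travel time t = L / v = 1530 / 0.3915 = 3908 days = 10.70 years.

10.7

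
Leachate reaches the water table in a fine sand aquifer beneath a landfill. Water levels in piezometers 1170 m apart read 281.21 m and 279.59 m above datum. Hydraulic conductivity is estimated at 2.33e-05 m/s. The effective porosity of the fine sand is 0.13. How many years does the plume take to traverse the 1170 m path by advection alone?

149

Convert K: 2.33e-05 m/s × 86400 = 2.013 m/day.
Hydraulic gradient i = (281.21 − 279.59) / 1170 = 1.62 / 1170 = 0.001385.
Darcy flux q = K · i = 2.013 × 0.001385 = 0.002787 m/day.
Seepage velocity v = q / n_e = 0.002787 / 0.13 = 0.02144 m/day.
Travel time t = L / v = 1170 / 0.02144 = 54567 days = 149.4 years.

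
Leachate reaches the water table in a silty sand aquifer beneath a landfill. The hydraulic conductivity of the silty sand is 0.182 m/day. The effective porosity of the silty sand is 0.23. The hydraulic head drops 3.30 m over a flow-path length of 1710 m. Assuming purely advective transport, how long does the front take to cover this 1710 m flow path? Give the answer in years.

3070

Hydraulic gradient i = Δh / L = 3.30 / 1710 = 0.001930.
Darcy flux q = K · i = 0.1820 × 0.001930 = 0.0003512 m/day.
Seepage velocity v = q / n_e = 0.0003512 / 0.23 = 0.001527 m/day.
Travel time t = L / v = 1710 / 0.001527 = 1.120e+06 days = 3066 years.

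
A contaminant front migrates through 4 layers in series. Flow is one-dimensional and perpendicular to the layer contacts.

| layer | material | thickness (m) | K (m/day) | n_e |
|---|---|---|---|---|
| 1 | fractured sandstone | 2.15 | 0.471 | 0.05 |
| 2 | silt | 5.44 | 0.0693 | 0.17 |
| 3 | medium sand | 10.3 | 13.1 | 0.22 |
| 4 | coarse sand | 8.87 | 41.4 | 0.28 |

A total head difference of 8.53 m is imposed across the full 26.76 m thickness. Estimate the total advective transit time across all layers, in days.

57.0

With flow normal to the layers, continuity requires the same specific discharge q through every layer.
Σ(b_i/K_i) = 2.15/0.471 + 5.44/0.0693 + 10.3/13.1 + 8.87/41.4 = 84.06 d.
q = Δh / Σ(b_i/K_i) = 8.53 / 84.06 = 0.1015 m/day.
In each layer the seepage velocity is v_i = q/n_i, so the layer transit time is t_i = b_i·n_i / q:
  layer 1 (fractured sandstone): t_1 = 2.15 × 0.05 / 0.1015 = 1.059 d
  layer 2 (silt): t_2 = 5.44 × 0.17 / 0.1015 = 9.114 d
  layer 3 (medium sand): t_3 = 10.3 × 0.22 / 0.1015 = 22.33 d
  layer 4 (coarse sand): t_4 = 8.87 × 0.28 / 0.1015 = 24.48 d
Total t = Σ t_i = 56.98 days.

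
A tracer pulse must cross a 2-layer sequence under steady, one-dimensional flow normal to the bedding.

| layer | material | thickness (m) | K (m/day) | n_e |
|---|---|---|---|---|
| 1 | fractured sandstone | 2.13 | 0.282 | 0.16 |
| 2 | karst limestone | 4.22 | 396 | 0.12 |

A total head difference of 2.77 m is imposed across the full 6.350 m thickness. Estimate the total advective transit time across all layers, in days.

2.31

With flow normal to the layers, continuity requires the same specific discharge q through every layer.
Σ(b_i/K_i) = 2.13/0.282 + 4.22/396 = 7.564 d.
q = Δh / Σ(b_i/K_i) = 2.77 / 7.564 = 0.3662 m/day.
In each layer the seepage velocity is v_i = q/n_i, so the layer transit time is t_i = b_i·n_i / q:
  layer 1 (fractured sandstone): t_1 = 2.13 × 0.16 / 0.3662 = 0.9306 d
  layer 2 (karst limestone): t_2 = 4.22 × 0.12 / 0.3662 = 1.383 d
Total t = Σ t_i = 2.313 days.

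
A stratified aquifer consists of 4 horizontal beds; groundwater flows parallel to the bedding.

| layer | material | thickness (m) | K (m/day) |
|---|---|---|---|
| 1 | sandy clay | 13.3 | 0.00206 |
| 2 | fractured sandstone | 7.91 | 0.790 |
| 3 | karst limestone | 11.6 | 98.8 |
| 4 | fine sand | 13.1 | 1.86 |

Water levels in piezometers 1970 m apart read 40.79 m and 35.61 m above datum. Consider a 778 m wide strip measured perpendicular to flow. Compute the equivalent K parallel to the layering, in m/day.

25.6

Flow is parallel to layering, so each bed carries its own Darcy discharge and the transmissivities add.
Σ(K_i·b_i) = 0.00206×13.3 + 0.790×7.91 + 98.8×11.6 + 1.86×13.1 = 1177 m²/day.
Total thickness b = 45.91 m, so K_eq = Σ(K_i·b_i)/b = 25.63 m/day.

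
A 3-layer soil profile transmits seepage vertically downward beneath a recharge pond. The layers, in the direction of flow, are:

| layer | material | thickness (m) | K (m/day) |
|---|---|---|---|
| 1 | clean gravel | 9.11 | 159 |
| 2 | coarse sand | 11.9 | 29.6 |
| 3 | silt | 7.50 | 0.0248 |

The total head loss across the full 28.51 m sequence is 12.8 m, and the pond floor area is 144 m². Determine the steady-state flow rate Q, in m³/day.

Flow is perpendicular to layering, so the layers act in series and the equivalent K is the thickness-weighted harmonic mean.
Total thickness L = 9.11 + 11.9 + 7.50 = 28.51 m.
Σ(b_i/K_i) = 9.11/159 + 11.9/29.6 + 7.50/0.0248 = 302.9 d.
K_eq = L / Σ(b_i/K_i) = 28.51 / 302.9 = 0.09413 m/day.
Q = K_eq · A · (Δh/L) = 0.09413 × 144 × (12.8/28.51) = 6.086 m³/day.

6.09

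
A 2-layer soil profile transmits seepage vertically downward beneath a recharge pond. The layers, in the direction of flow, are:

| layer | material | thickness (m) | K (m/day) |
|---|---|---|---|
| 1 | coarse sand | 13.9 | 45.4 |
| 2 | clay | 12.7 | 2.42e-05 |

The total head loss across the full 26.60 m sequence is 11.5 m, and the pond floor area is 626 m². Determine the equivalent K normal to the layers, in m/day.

5.07e-05

Flow is perpendicular to layering, so the layers act in series and the equivalent K is the thickness-weighted harmonic mean.
Total thickness L = 13.9 + 12.7 = 26.60 m.
Σ(b_i/K_i) = 13.9/45.4 + 12.7/2.42e-05 = 5.248e+05 d.
K_eq = L / Σ(b_i/K_i) = 26.60 / 5.248e+05 = 5.069e-05 m/day.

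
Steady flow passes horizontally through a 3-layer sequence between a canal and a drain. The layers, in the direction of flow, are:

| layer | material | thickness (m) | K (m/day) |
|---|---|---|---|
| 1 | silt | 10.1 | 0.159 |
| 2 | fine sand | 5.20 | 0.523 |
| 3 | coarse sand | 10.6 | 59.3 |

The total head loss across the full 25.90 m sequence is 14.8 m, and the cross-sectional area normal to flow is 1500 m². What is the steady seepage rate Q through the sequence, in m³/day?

Flow is perpendicular to layering, so the layers act in series and the equivalent K is the thickness-weighted harmonic mean.
Total thickness L = 10.1 + 5.20 + 10.6 = 25.90 m.
Σ(b_i/K_i) = 10.1/0.159 + 5.20/0.523 + 10.6/59.3 = 73.64 d.
K_eq = L / Σ(b_i/K_i) = 25.90 / 73.64 = 0.3517 m/day.
Q = K_eq · A · (Δh/L) = 0.3517 × 1500 × (14.8/25.90) = 301.5 m³/day.

301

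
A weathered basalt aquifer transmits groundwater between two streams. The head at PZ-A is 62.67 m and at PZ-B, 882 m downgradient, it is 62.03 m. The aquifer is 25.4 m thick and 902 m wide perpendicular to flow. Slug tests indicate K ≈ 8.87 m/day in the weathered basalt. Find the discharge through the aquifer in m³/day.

147

Cross-sectional area A = 902 × 25.4 = 22911 m².
Hydraulic gradient i = (62.67 − 62.03) / 882 = 0.64 / 882 = 0.0007256.
Darcy's law: Q = K · A · i = 8.870 × 22911 × 0.0007256 = 147.5 m³/day.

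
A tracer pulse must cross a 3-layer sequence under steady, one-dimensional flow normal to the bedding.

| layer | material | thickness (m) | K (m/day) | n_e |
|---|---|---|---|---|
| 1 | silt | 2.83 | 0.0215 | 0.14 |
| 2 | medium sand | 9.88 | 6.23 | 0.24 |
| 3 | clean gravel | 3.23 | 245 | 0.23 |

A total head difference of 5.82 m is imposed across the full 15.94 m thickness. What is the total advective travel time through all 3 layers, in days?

80.4

With flow normal to the layers, continuity requires the same specific discharge q through every layer.
Σ(b_i/K_i) = 2.83/0.0215 + 9.88/6.23 + 3.23/245 = 133.2 d.
q = Δh / Σ(b_i/K_i) = 5.82 / 133.2 = 0.04368 m/day.
In each layer the seepage velocity is v_i = q/n_i, so the layer transit time is t_i = b_i·n_i / q:
  layer 1 (silt): t_1 = 2.83 × 0.14 / 0.04368 = 9.070 d
  layer 2 (medium sand): t_2 = 9.88 × 0.24 / 0.04368 = 54.28 d
  layer 3 (clean gravel): t_3 = 3.23 × 0.23 / 0.04368 = 17.01 d
Total t = Σ t_i = 80.36 days.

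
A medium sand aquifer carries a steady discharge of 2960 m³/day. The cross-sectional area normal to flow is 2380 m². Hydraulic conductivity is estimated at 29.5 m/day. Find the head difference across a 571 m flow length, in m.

24.1

From Q = K·A·i, i = Q / (K·A) = 2960 / (29.50 × 2380) = 0.04216.
Head loss Δh = i · L = 0.04216 × 571 = 24.07 m.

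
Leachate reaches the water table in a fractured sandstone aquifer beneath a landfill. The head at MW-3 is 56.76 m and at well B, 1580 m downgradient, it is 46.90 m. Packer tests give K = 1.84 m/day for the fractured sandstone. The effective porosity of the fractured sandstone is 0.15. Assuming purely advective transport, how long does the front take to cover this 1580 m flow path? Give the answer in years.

56.5

Hydraulic gradient i = (56.76 − 46.90) / 1580 = 9.86 / 1580 = 0.006241.
Darcy flux q = K · i = 1.840 × 0.006241 = 0.01148 m/day.
Seepage velocity v = q / n_e = 0.01148 / 0.15 = 0.07655 m/day.
Travel time t = L / v = 1580 / 0.07655 = 20640 days = 56.51 years.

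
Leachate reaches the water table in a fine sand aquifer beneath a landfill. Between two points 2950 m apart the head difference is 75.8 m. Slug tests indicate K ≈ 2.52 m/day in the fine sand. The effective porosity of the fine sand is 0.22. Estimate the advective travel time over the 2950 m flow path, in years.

Hydraulic gradient i = Δh / L = 75.8 / 2950 = 0.02569.
Darcy flux q = K · i = 2.520 × 0.02569 = 0.06475 m/day.
Seepage velocity v = q / n_e = 0.06475 / 0.22 = 0.2943 m/day.
Travel time t = L / v = 2950 / 0.2943 = 10023 days = 27.44 years.

27.4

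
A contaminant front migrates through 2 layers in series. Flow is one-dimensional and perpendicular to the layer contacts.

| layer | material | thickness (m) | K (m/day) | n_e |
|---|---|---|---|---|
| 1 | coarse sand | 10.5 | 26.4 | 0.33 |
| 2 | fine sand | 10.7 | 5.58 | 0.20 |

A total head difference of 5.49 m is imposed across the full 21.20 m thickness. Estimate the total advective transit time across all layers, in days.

2.36

With flow normal to the layers, continuity requires the same specific discharge q through every layer.
Σ(b_i/K_i) = 10.5/26.4 + 10.7/5.58 = 2.315 d.
q = Δh / Σ(b_i/K_i) = 5.49 / 2.315 = 2.371 m/day.
In each layer the seepage velocity is v_i = q/n_i, so the layer transit time is t_i = b_i·n_i / q:
  layer 1 (coarse sand): t_1 = 10.5 × 0.33 / 2.371 = 1.461 d
  layer 2 (fine sand): t_2 = 10.7 × 0.20 / 2.371 = 0.9025 d
Total t = Σ t_i = 2.364 days.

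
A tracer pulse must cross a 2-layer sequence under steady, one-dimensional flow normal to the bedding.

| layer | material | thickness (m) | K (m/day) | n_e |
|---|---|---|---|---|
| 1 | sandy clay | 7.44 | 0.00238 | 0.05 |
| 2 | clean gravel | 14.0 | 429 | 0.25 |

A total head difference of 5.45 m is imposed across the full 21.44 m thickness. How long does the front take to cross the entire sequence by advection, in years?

With flow normal to the layers, continuity requires the same specific discharge q through every layer.
Σ(b_i/K_i) = 7.44/0.00238 + 14.0/429 = 3126 d.
q = Δh / Σ(b_i/K_i) = 5.45 / 3126 = 0.001743 m/day.
In each layer the seepage velocity is v_i = q/n_i, so the layer transit time is t_i = b_i·n_i / q:
  layer 1 (sandy clay): t_1 = 7.44 × 0.05 / 0.001743 = 213.4 d
  layer 2 (clean gravel): t_2 = 14.0 × 0.25 / 0.001743 = 2008 d
Total t = Σ t_i = 2221 days = 6.081 years.

6.08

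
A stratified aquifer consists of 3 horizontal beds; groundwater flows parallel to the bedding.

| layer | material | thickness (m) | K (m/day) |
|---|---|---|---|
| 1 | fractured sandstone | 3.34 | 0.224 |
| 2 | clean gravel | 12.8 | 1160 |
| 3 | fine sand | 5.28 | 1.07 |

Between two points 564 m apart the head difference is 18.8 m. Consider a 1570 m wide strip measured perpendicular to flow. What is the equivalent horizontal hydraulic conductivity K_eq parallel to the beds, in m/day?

Flow is parallel to layering, so each bed carries its own Darcy discharge and the transmissivities add.
Σ(K_i·b_i) = 0.224×3.34 + 1160×12.8 + 1.07×5.28 = 14854 m²/day.
Total thickness b = 21.42 m, so K_eq = Σ(K_i·b_i)/b = 693.5 m/day.

693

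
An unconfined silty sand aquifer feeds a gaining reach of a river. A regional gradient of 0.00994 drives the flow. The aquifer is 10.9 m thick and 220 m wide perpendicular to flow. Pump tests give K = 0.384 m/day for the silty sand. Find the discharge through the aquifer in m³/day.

Cross-sectional area A = 220 × 10.9 = 2398 m².
Hydraulic gradient i = 0.00994.
Darcy's law: Q = K · A · i = 0.3840 × 2398 × 0.009940 = 9.153 m³/day.

9.15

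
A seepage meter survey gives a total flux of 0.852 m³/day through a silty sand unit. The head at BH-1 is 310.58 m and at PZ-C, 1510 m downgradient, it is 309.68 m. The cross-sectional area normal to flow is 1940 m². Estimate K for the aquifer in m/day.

0.737

Hydraulic gradient i = (310.58 − 309.68) / 1510 = 0.9 / 1510 = 0.0005960.
From Q = K·A·i, K = Q / (A·i) = 0.852 / (1940 × 0.0005960) = 0.7368 m/day.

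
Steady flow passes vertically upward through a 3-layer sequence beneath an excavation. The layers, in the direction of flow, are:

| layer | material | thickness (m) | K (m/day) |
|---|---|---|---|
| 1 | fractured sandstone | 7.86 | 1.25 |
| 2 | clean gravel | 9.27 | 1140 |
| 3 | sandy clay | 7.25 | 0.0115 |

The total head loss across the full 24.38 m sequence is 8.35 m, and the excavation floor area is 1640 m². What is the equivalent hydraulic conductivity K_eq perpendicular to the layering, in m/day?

Flow is perpendicular to layering, so the layers act in series and the equivalent K is the thickness-weighted harmonic mean.
Total thickness L = 7.86 + 9.27 + 7.25 = 24.38 m.
Σ(b_i/K_i) = 7.86/1.25 + 9.27/1140 + 7.25/0.0115 = 636.7 d.
K_eq = L / Σ(b_i/K_i) = 24.38 / 636.7 = 0.03829 m/day.

0.0383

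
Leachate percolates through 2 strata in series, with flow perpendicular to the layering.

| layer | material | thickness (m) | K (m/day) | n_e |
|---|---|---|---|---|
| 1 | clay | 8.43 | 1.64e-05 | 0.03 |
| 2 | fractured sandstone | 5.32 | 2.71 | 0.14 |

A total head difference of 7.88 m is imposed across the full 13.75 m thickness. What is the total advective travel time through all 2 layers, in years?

178

With flow normal to the layers, continuity requires the same specific discharge q through every layer.
Σ(b_i/K_i) = 8.43/1.64e-05 + 5.32/2.71 = 5.140e+05 d.
q = Δh / Σ(b_i/K_i) = 7.88 / 5.140e+05 = 1.533e-05 m/day.
In each layer the seepage velocity is v_i = q/n_i, so the layer transit time is t_i = b_i·n_i / q:
  layer 1 (clay): t_1 = 8.43 × 0.03 / 1.533e-05 = 16497 d
  layer 2 (fractured sandstone): t_2 = 5.32 × 0.14 / 1.533e-05 = 48585 d
Total t = Σ t_i = 65082 days = 178.2 years.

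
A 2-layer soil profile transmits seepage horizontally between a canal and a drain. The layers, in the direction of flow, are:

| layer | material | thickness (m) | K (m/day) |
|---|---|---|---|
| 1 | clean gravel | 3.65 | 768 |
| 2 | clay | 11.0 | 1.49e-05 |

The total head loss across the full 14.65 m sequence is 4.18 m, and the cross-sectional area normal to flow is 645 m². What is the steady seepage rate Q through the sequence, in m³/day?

0.00365

Flow is perpendicular to layering, so the layers act in series and the equivalent K is the thickness-weighted harmonic mean.
Total thickness L = 3.65 + 11.0 = 14.65 m.
Σ(b_i/K_i) = 3.65/768 + 11.0/1.49e-05 = 7.383e+05 d.
K_eq = L / Σ(b_i/K_i) = 14.65 / 7.383e+05 = 1.984e-05 m/day.
Q = K_eq · A · (Δh/L) = 1.984e-05 × 645 × (4.18/14.65) = 0.003652 m³/day.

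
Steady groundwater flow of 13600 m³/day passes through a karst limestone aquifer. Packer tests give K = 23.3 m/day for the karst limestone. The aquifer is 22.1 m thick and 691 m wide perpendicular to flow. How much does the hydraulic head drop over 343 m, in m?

Cross-sectional area A = 691 × 22.1 = 15271 m².
From Q = K·A·i, i = Q / (K·A) = 13600 / (23.30 × 15271) = 0.03822.
Head loss Δh = i · L = 0.03822 × 343 = 13.11 m.

13.1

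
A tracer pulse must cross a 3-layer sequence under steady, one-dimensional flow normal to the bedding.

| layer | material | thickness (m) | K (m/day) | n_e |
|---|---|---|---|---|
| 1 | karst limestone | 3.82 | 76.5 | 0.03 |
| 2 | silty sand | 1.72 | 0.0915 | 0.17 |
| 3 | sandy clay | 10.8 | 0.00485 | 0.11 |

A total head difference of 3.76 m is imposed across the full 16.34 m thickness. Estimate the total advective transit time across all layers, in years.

With flow normal to the layers, continuity requires the same specific discharge q through every layer.
Σ(b_i/K_i) = 3.82/76.5 + 1.72/0.0915 + 10.8/0.00485 = 2246 d.
q = Δh / Σ(b_i/K_i) = 3.76 / 2246 = 0.001674 m/day.
In each layer the seepage velocity is v_i = q/n_i, so the layer transit time is t_i = b_i·n_i / q:
  layer 1 (karst limestone): t_1 = 3.82 × 0.03 / 0.001674 = 68.44 d
  layer 2 (silty sand): t_2 = 1.72 × 0.17 / 0.001674 = 174.6 d
  layer 3 (sandy clay): t_3 = 10.8 × 0.11 / 0.001674 = 709.5 d
Total t = Σ t_i = 952.6 days = 2.608 years.

2.61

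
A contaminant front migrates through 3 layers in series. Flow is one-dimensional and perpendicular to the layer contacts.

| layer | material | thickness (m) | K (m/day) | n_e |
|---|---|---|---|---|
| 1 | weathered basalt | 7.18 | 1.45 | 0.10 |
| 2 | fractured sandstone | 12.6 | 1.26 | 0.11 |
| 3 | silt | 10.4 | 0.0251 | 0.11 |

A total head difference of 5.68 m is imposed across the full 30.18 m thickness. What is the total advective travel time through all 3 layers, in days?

245

With flow normal to the layers, continuity requires the same specific discharge q through every layer.
Σ(b_i/K_i) = 7.18/1.45 + 12.6/1.26 + 10.4/0.0251 = 429.3 d.
q = Δh / Σ(b_i/K_i) = 5.68 / 429.3 = 0.01323 m/day.
In each layer the seepage velocity is v_i = q/n_i, so the layer transit time is t_i = b_i·n_i / q:
  layer 1 (weathered basalt): t_1 = 7.18 × 0.10 / 0.01323 = 54.27 d
  layer 2 (fractured sandstone): t_2 = 12.6 × 0.11 / 0.01323 = 104.8 d
  layer 3 (silt): t_3 = 10.4 × 0.11 / 0.01323 = 86.46 d
Total t = Σ t_i = 245.5 days.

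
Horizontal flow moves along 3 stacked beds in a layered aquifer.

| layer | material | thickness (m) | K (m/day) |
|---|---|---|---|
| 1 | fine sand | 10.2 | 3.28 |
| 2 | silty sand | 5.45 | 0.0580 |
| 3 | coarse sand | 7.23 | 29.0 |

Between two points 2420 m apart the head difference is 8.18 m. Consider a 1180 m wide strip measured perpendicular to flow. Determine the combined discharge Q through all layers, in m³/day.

Flow is parallel to layering, so each bed carries its own Darcy discharge and the transmissivities add.
Σ(K_i·b_i) = 3.28×10.2 + 0.0580×5.45 + 29.0×7.23 = 243.4 m²/day.
Hydraulic gradient i = Δh / L = 8.18 / 2420 = 0.003380.
Q = Σ(K_i·b_i) · W · i = 243.4 × 1180 × 0.003380 = 971.0 m³/day.

971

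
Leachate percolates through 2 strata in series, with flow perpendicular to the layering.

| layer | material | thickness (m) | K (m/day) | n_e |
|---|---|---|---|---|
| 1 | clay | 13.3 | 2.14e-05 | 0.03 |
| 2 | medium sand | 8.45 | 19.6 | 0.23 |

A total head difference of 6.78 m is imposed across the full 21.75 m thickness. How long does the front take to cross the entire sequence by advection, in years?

588

With flow normal to the layers, continuity requires the same specific discharge q through every layer.
Σ(b_i/K_i) = 13.3/2.14e-05 + 8.45/19.6 = 6.215e+05 d.
q = Δh / Σ(b_i/K_i) = 6.78 / 6.215e+05 = 1.091e-05 m/day.
In each layer the seepage velocity is v_i = q/n_i, so the layer transit time is t_i = b_i·n_i / q:
  layer 1 (clay): t_1 = 13.3 × 0.03 / 1.091e-05 = 36575 d
  layer 2 (medium sand): t_2 = 8.45 × 0.23 / 1.091e-05 = 1.782e+05 d
Total t = Σ t_i = 2.147e+05 days = 587.9 years.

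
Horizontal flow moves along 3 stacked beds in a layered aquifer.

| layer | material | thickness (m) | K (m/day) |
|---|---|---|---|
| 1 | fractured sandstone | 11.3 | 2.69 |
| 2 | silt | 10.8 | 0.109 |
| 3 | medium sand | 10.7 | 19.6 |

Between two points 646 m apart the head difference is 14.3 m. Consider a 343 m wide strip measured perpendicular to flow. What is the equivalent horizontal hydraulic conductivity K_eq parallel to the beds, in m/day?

Flow is parallel to layering, so each bed carries its own Darcy discharge and the transmissivities add.
Σ(K_i·b_i) = 2.69×11.3 + 0.109×10.8 + 19.6×10.7 = 241.3 m²/day.
Total thickness b = 32.80 m, so K_eq = Σ(K_i·b_i)/b = 7.357 m/day.

7.36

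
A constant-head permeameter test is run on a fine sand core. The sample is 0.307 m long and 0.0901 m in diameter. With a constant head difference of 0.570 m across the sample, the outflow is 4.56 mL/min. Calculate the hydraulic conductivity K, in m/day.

0.555

Cross-sectional area A = π·(d/2)² = π × (0.0901/2)² = 0.006376 m².
Convert discharge: 4.56 mL/min = 7.600e-08 m³/s.
Darcy's law rearranged: K = Q·L / (A·Δh) = 7.600e-08 × 0.307 / (0.006376 × 0.570) = 6.420e-06 m/s = 0.5547 m/day.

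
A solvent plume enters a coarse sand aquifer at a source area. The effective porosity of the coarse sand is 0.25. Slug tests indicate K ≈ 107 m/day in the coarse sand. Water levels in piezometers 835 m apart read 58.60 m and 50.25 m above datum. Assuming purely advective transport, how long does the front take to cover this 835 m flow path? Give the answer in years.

Hydraulic gradient i = (58.60 − 50.25) / 835 = 8.35 / 835 = 0.01000.
Darcy flux q = K · i = 107.0 × 0.01000 = 1.070 m/day.
Seepage velocity v = q / n_e = 1.070 / 0.25 = 4.280 m/day.
Travel time t = L / v = 835 / 4.280 = 195.1 days = 0.5341 years.

0.534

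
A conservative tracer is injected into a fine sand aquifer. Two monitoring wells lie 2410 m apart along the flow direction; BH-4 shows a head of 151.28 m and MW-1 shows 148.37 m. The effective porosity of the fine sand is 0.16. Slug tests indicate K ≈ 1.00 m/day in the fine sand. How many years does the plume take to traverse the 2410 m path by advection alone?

874

Hydraulic gradient i = (151.28 − 148.37) / 2410 = 2.91 / 2410 = 0.001207.
Darcy flux q = K · i = 1.000 × 0.001207 = 0.001207 m/day.
Seepage velocity v = q / n_e = 0.001207 / 0.16 = 0.007547 m/day.
Travel time t = L / v = 2410 / 0.007547 = 3.193e+05 days = 874.3 years.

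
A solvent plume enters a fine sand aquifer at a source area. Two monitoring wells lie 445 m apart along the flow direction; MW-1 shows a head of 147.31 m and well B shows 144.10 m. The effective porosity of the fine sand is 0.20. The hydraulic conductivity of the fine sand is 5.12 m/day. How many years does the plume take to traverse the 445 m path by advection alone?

Hydraulic gradient i = (147.31 − 144.10) / 445 = 3.21 / 445 = 0.007213.
Darcy flux q = K · i = 5.120 × 0.007213 = 0.03693 m/day.
Seepage velocity v = q / n_e = 0.03693 / 0.20 = 0.1847 m/day.
Travel time t = L / v = 445 / 0.1847 = 2410 days = 6.598 years.

6.60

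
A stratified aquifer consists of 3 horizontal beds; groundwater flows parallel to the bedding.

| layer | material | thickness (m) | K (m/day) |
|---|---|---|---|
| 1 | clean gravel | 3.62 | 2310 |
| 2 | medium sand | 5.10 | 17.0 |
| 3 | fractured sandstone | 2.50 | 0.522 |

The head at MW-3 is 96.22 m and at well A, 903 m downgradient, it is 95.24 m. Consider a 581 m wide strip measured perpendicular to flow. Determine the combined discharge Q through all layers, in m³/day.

Flow is parallel to layering, so each bed carries its own Darcy discharge and the transmissivities add.
Σ(K_i·b_i) = 2310×3.62 + 17.0×5.10 + 0.522×2.50 = 8450 m²/day.
Hydraulic gradient i = (96.22 − 95.24) / 903 = 0.98 / 903 = 0.001085.
Q = Σ(K_i·b_i) · W · i = 8450 × 581 × 0.001085 = 5328 m³/day.

5330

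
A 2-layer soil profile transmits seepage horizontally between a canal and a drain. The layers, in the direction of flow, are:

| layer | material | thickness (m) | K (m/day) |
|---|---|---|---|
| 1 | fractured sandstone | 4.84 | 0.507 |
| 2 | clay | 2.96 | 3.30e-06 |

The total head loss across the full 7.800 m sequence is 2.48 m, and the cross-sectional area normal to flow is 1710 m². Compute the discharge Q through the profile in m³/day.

Flow is perpendicular to layering, so the layers act in series and the equivalent K is the thickness-weighted harmonic mean.
Total thickness L = 4.84 + 2.96 = 7.800 m.
Σ(b_i/K_i) = 4.84/0.507 + 2.96/3.30e-06 = 8.970e+05 d.
K_eq = L / Σ(b_i/K_i) = 7.800 / 8.970e+05 = 8.696e-06 m/day.
Q = K_eq · A · (Δh/L) = 8.696e-06 × 1710 × (2.48/7.800) = 0.004728 m³/day.

0.00473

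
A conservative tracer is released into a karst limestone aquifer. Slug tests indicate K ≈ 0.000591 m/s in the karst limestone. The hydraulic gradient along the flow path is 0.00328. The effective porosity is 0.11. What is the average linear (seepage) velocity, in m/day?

Convert K: 0.000591 m/s × 86400 = 51.06 m/day.
Hydraulic gradient i = 0.00328.
Darcy flux q = K · i = 51.06 × 0.003280 = 0.1675 m/day.
Seepage velocity v = q / n_e = 0.1675 / 0.11 = 1.523 m/day.

1.52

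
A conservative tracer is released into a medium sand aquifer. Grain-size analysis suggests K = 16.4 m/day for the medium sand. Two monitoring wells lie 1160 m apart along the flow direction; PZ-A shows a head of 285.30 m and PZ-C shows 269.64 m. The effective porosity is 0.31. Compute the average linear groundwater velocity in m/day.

Hydraulic gradient i = (285.30 − 269.64) / 1160 = 15.66 / 1160 = 0.01350.
Darcy flux q = K · i = 16.40 × 0.01350 = 0.2214 m/day.
Seepage velocity v = q / n_e = 0.2214 / 0.31 = 0.7142 m/day.

0.714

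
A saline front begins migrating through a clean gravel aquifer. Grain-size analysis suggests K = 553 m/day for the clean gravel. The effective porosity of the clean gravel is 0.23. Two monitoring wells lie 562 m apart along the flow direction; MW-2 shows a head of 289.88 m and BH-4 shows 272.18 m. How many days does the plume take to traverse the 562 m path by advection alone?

7.42

Hydraulic gradient i = (289.88 − 272.18) / 562 = 17.7 / 562 = 0.03149.
Darcy flux q = K · i = 553.0 × 0.03149 = 17.42 m/day.
Seepage velocity v = q / n_e = 17.42 / 0.23 = 75.72 m/day.
Travel time t = L / v = 562 / 75.72 = 7.422 days.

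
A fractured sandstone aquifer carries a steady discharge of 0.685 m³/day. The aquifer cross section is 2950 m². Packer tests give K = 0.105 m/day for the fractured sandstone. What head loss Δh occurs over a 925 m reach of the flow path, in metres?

2.05

From Q = K·A·i, i = Q / (K·A) = 0.685 / (0.1050 × 2950) = 0.002211.
Head loss Δh = i · L = 0.002211 × 925 = 2.046 m.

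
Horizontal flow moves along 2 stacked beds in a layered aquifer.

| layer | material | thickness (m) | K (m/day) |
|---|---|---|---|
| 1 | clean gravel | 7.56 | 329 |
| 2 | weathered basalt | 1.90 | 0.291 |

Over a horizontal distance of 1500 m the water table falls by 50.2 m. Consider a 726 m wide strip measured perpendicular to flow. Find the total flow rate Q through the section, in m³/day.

Flow is parallel to layering, so each bed carries its own Darcy discharge and the transmissivities add.
Σ(K_i·b_i) = 329×7.56 + 0.291×1.90 = 2488 m²/day.
Hydraulic gradient i = Δh / L = 50.2 / 1500 = 0.03347.
Q = Σ(K_i·b_i) · W · i = 2488 × 726 × 0.03347 = 60445 m³/day.

60400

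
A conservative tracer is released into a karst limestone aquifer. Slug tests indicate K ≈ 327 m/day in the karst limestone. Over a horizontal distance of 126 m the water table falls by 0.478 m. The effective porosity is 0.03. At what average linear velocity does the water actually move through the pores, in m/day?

Hydraulic gradient i = Δh / L = 0.478 / 126 = 0.003794.
Darcy flux q = K · i = 327.0 × 0.003794 = 1.241 m/day.
Seepage velocity v = q / n_e = 1.241 / 0.03 = 41.35 m/day.

41.4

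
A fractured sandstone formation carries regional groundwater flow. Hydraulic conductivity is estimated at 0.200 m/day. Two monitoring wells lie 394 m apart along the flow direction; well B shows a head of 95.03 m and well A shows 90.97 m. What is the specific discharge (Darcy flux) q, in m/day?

0.00206

Hydraulic gradient i = (95.03 − 90.97) / 394 = 4.06 / 394 = 0.01030.
Specific discharge q = K · i = 0.2000 × 0.01030 = 0.002061 m/day.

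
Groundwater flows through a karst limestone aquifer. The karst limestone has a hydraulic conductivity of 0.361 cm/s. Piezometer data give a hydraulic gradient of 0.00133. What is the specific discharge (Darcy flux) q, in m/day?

0.415

Convert K: 0.361 cm/s × 864 = 311.9 m/day.
Hydraulic gradient i = 0.00133.
Specific discharge q = K · i = 311.9 × 0.001330 = 0.4148 m/day.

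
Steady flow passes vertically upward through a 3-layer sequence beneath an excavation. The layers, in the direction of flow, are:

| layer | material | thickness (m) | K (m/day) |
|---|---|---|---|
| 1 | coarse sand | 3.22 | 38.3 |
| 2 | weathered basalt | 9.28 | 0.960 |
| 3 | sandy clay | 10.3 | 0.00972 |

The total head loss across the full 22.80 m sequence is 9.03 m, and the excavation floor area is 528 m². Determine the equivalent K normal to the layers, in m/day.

Flow is perpendicular to layering, so the layers act in series and the equivalent K is the thickness-weighted harmonic mean.
Total thickness L = 3.22 + 9.28 + 10.3 = 22.80 m.
Σ(b_i/K_i) = 3.22/38.3 + 9.28/0.960 + 10.3/0.00972 = 1069 d.
K_eq = L / Σ(b_i/K_i) = 22.80 / 1069 = 0.02132 m/day.

0.0213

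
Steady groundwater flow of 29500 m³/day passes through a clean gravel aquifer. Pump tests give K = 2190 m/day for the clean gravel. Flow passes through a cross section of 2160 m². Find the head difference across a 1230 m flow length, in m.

From Q = K·A·i, i = Q / (K·A) = 29500 / (2190 × 2160) = 0.006236.
Head loss Δh = i · L = 0.006236 × 1230 = 7.671 m.

7.67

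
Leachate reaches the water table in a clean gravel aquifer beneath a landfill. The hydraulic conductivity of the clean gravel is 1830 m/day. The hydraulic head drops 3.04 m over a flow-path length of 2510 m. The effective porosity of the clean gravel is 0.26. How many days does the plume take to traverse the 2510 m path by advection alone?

Hydraulic gradient i = Δh / L = 3.04 / 2510 = 0.001211.
Darcy flux q = K · i = 1830 × 0.001211 = 2.216 m/day.
Seepage velocity v = q / n_e = 2.216 / 0.26 = 8.525 m/day.
Travel time t = L / v = 2510 / 8.525 = 294.4 days.

294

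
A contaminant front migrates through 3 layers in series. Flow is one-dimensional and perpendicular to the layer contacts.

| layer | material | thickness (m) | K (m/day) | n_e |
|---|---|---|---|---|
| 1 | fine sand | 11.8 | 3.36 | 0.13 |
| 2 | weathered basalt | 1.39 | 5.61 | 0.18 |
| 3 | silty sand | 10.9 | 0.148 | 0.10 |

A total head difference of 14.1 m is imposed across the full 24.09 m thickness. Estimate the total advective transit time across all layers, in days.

With flow normal to the layers, continuity requires the same specific discharge q through every layer.
Σ(b_i/K_i) = 11.8/3.36 + 1.39/5.61 + 10.9/0.148 = 77.41 d.
q = Δh / Σ(b_i/K_i) = 14.1 / 77.41 = 0.1822 m/day.
In each layer the seepage velocity is v_i = q/n_i, so the layer transit time is t_i = b_i·n_i / q:
  layer 1 (fine sand): t_1 = 11.8 × 0.13 / 0.1822 = 8.422 d
  layer 2 (weathered basalt): t_2 = 1.39 × 0.18 / 0.1822 = 1.374 d
  layer 3 (silty sand): t_3 = 10.9 × 0.10 / 0.1822 = 5.984 d
Total t = Σ t_i = 15.78 days.

15.8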